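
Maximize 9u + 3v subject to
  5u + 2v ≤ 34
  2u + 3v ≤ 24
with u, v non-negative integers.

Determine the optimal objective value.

The continuous relaxation peaks at (6.8, 0) with value 61.20; rounding to a feasible lattice point costs some objective.
(u,v)=(6,2): 5·6+2·2=34≤34, 2·6+3·2=18≤24, objective 60.
(u,v)=(6,1): 5·6+2·1=32≤34, 2·6+3·1=15≤24, objective 57.
(u,v)=(6,0): 5·6+2·0=30≤34, 2·6+3·0=12≤24, objective 54.
(u,v)=(5,3): 5·5+2·3=31≤34, 2·5+3·3=19≤24, objective 54.
Maximum is 60 at (u,v)=(6,2).

60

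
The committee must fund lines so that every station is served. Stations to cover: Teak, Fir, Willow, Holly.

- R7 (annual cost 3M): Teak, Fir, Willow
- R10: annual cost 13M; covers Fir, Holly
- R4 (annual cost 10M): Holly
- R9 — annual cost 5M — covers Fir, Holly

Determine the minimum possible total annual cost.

Choose R7 and R9: together they cover Teak, Fir, Willow, Holly — every station.
Total annual cost: 3 + 5 = 8.

8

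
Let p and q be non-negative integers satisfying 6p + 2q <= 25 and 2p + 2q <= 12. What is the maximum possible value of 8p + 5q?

39

(p,q)=(3,3): 6·3+2·3=24≤25, 2·3+2·3=12≤12, objective 39.
(p,q)=(2,4): 6·2+2·4=20≤25, 2·2+2·4=12≤12, objective 36.
(p,q)=(3,2): 6·3+2·2=22≤25, 2·3+2·2=10≤12, objective 34.
The best lattice point is (3,3), giving 39.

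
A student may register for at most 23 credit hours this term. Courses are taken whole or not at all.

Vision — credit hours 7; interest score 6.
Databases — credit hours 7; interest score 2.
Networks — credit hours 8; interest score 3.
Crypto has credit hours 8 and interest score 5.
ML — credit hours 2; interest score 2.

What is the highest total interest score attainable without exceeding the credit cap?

Allowing fractional choices, the relaxed optimum would be about 15.2, but courses are indivisible.
Vision + Crypto + ML: credit hours 7 + 8 + 2 = 17 ≤ 23, interest score 6 + 5 + 2 = 13.
Vision + Databases + Crypto: credit hours 7 + 7 + 8 = 22 ≤ 23, interest score 6 + 2 + 5 = 13.
Vision + Networks + Crypto: credit hours 7 + 8 + 8 = 23 ≤ 23, interest score 6 + 3 + 5 = 14.
Best is Vision, Networks, and Crypto with total interest score 14.

14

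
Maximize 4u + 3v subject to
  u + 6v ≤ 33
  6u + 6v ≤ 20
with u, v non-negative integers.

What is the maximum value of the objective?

12

The continuous relaxation peaks at (3.33, 0) with value 13.33; rounding to a feasible lattice point costs some objective.
(u,v)=(3,0) is feasible, giving 12.
(u,v)=(2,1) is feasible, giving 11.
(u,v)=(2,0) is feasible, giving 8.
Maximum is 12 at (u,v)=(3,0).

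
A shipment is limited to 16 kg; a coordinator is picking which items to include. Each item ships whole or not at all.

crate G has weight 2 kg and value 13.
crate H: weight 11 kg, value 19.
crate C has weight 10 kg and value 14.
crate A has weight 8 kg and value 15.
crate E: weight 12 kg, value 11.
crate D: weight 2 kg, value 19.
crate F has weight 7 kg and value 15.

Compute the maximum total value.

51

This is an integer program with binary decision variables.
Allowing fractional choices, the relaxed optimum would be about 56.4, but items are indivisible.
crate G + crate H + crate D: weight 2 + 11 + 2 = 15 ≤ 16, value 13 + 19 + 19 = 51.
crate G + crate D + crate F: weight 2 + 2 + 7 = 11 ≤ 16, value 13 + 19 + 15 = 47.
Best is crate G, crate H, and crate D with total value 51.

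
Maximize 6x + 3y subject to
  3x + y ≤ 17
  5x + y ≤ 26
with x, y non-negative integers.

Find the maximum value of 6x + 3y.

51

(x,y)=(0,17) is feasible, giving 51.
(x,y)=(0,16) is feasible, giving 48.
The best lattice point is (0,17), giving 51.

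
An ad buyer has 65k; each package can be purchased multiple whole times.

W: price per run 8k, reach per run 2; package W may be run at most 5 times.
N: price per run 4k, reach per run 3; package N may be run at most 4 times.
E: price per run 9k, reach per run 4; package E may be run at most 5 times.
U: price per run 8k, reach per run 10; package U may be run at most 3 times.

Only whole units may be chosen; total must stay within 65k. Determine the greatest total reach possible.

4×N, 2×E, and 3×U: price 58 ≤ 65, reach 4·3 + 2·4 + 3·10 = 50.
3×N, 3×E, and 3×U: price 63 ≤ 65, reach 3·3 + 3·4 + 3·10 = 51.
Best is 51.

51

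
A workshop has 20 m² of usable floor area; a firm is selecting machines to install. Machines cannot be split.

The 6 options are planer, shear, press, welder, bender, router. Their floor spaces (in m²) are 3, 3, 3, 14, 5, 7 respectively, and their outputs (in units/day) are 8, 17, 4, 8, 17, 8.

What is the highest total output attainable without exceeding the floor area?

50

This is a 0-1 knapsack instance.
Allowing fractional choices, the relaxed optimum would be about 52.9, but machines are indivisible.
planer + shear + press + bender: floor space 3 + 3 + 3 + 5 = 14 ≤ 20, output 8 + 17 + 4 + 17 = 46.
planer + shear + bender + router: floor space 3 + 3 + 5 + 7 = 18 ≤ 20, output 8 + 17 + 17 + 8 = 50.
shear + press + bender + router: floor space 3 + 3 + 5 + 7 = 18 ≤ 20, output 17 + 4 + 17 + 8 = 46.
Best is planer, shear, bender, and router with total output 50.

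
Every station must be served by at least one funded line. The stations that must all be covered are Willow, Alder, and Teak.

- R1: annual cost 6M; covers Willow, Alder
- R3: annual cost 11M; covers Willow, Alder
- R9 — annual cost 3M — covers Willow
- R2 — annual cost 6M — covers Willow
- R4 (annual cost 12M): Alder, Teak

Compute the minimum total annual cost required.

15

This is an integer covering problem.
The greedy cost-per-new-station heuristic would pick R1 and R4 for 18, but a cheaper cover exists.
Choose R9 and R4: together they cover Willow, Alder, Teak — every station.
Total annual cost: 3 + 12 = 15.
No cover costs less than 15.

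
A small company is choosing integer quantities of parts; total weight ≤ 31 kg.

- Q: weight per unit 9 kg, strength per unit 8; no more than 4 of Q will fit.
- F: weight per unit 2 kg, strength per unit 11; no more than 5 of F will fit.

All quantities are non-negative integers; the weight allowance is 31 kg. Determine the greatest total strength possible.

F has the best ratio (11/2); taking only F gives at most 5×11 = 55 (stopped by the supply cap of 5).
Mixing does better — 2×Q and 5×F: weight 28 ≤ 31, strength 2·8 + 5·11 = 71.

71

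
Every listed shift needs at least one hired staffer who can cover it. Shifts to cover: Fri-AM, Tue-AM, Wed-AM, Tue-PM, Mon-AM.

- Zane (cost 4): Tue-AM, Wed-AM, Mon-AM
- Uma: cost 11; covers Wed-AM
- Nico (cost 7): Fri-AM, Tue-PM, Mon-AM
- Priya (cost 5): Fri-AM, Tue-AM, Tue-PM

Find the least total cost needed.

Choose Zane and Priya: together they cover Fri-AM, Tue-AM, Wed-AM, Tue-PM, Mon-AM — every shift.
Total cost: 4 + 5 = 9.
No cover costs less than 9.

9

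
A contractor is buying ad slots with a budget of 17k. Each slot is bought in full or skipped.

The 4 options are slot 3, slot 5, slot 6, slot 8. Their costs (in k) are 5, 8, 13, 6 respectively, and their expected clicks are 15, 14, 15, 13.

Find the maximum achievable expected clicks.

29

slot 5 + slot 8: cost 8 + 6 = 14 ≤ 17, expected clicks 14 + 13 = 27.
slot 3 + slot 8: cost 5 + 6 = 11 ≤ 17, expected clicks 15 + 13 = 28.
slot 3 + slot 5: cost 5 + 8 = 13 ≤ 17, expected clicks 15 + 14 = 29.
Best is slot 3 and slot 5 with total expected clicks 29.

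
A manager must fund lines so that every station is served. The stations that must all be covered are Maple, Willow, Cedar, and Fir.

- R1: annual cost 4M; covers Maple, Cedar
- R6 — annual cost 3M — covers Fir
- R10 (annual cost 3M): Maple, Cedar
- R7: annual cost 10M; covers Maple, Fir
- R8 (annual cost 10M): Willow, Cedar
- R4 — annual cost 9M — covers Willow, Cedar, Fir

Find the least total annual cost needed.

Choose R10 and R4: together they cover Maple, Willow, Cedar, Fir — every station.
Total annual cost: 3 + 9 = 12.

12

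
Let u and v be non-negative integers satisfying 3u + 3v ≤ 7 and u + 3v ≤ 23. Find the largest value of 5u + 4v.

10

Relaxing integrality, the LP optimum is 11.67 at (u,v) = (2.33, 0), which is not an integer point.
(u,v)=(2,0): 3·2+3·0=6≤7, 1·2+3·0=2≤23, objective 10.
(u,v)=(1,1): 3·1+3·1=6≤7, 1·1+3·1=4≤23, objective 9.
(u,v)=(1,0): 3·1+3·0=3≤7, 1·1+3·0=1≤23, objective 5.
The best lattice point is (2,0), giving 10.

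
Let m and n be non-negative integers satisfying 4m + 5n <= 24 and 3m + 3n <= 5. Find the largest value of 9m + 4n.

9

(m,n)=(1,0) is feasible, giving 9.
(m,n)=(0,1) is feasible, giving 4.
(m,n)=(0,0) is feasible, giving 0.
Maximum is 9 at (m,n)=(1,0).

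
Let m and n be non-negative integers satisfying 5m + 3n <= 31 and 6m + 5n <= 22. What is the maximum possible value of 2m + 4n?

Relaxing integrality, the LP optimum is 17.60 at (m,n) = (0, 4.4), which is not an integer point.
(m,n)=(0,4): 5·0+3·4=12≤31, 6·0+5·4=20≤22, objective 16.
(m,n)=(1,3): 5·1+3·3=14≤31, 6·1+5·3=21≤22, objective 14.
The best lattice point is (0,4), giving 16.

16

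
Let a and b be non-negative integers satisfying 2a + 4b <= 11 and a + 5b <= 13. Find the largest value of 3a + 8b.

19

(a,b)=(1,2) is feasible, giving 19.
(a,b)=(0,2) is feasible, giving 16.
(a,b)=(2,1) is feasible, giving 14.
(a,b)=(1,1) is feasible, giving 11.
The best lattice point is (1,2), giving 19.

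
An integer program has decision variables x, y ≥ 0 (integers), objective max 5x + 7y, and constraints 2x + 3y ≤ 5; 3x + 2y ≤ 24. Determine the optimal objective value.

Relaxing integrality, the LP optimum is 12.50 at (x,y) = (2.5, 0), which is not an integer point.
(x,y)=(1,1) is feasible, giving 12.
(x,y)=(2,0) is feasible, giving 10.
(x,y)=(0,1) is feasible, giving 7.
Maximum is 12 at (x,y)=(1,1).

12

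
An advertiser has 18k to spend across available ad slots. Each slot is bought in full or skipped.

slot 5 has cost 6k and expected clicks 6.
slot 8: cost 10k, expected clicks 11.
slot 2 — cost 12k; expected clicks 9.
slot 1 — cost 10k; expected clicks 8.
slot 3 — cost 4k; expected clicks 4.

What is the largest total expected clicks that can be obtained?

17

Take slot 5 and slot 8: cost 6 + 10 = 16 ≤ 18, expected clicks 6 + 11 = 17.
No other feasible combination does better.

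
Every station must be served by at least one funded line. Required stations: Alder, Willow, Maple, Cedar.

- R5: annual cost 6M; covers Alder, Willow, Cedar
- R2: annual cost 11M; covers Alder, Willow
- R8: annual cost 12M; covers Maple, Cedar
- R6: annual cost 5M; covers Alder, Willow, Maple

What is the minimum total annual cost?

11

Choose R5 and R6: together they cover Alder, Willow, Maple, Cedar — every station.
Total annual cost: 6 + 5 = 11.
No cover costs less than 11.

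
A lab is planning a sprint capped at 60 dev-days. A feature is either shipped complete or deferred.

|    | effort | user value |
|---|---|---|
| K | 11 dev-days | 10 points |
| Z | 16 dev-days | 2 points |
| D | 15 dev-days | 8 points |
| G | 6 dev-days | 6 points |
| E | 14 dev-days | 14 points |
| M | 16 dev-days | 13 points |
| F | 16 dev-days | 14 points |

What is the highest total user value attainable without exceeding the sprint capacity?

51

This is an integer program with binary decision variables.
G + E + M + F: effort 6 + 14 + 16 + 16 = 52 ≤ 60, user value 6 + 14 + 13 + 14 = 47.
K + E + M + F: effort 11 + 14 + 16 + 16 = 57 ≤ 60, user value 10 + 14 + 13 + 14 = 51.
Best is K, E, M, and F with total user value 51.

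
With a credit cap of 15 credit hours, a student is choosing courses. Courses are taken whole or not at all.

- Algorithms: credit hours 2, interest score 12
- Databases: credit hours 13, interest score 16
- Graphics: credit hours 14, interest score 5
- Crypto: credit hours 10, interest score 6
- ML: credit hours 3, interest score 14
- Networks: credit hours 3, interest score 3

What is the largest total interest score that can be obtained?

32

Algorithms + Databases: credit hours 2 + 13 = 15 ≤ 15, interest score 12 + 16 = 28.
Algorithms + ML + Networks: credit hours 2 + 3 + 3 = 8 ≤ 15, interest score 12 + 14 + 3 = 29.
Algorithms + Crypto + ML: credit hours 2 + 10 + 3 = 15 ≤ 15, interest score 12 + 6 + 14 = 32.
Best is Algorithms, Crypto, and ML with total interest score 32.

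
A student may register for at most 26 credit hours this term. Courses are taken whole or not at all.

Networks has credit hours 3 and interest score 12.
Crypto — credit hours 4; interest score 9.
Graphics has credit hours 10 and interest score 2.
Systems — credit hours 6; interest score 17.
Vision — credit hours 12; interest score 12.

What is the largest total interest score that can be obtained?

Allowing fractional choices, the relaxed optimum would be about 50.2, but courses are indivisible.
Networks + Crypto + Systems + Vision: credit hours 3 + 4 + 6 + 12 = 25 ≤ 26, interest score 12 + 9 + 17 + 12 = 50.
Networks + Systems + Vision: credit hours 3 + 6 + 12 = 21 ≤ 26, interest score 12 + 17 + 12 = 41.
Networks + Crypto + Graphics + Systems: credit hours 3 + 4 + 10 + 6 = 23 ≤ 26, interest score 12 + 9 + 2 + 17 = 40.
Best is Networks, Crypto, Systems, and Vision with total interest score 50.

50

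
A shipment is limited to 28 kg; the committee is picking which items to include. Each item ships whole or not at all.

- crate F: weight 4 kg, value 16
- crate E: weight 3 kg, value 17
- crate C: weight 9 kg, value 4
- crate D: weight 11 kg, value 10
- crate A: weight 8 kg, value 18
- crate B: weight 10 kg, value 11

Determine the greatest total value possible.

Take crate F, crate E, crate A, and crate B: weight 4 + 3 + 8 + 10 = 25 ≤ 28, value 16 + 17 + 18 + 11 = 62.
No other feasible combination does better.

62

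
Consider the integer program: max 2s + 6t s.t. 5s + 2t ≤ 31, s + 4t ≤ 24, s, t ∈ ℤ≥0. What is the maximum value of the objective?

38

(s,t)=(4,5): 5·4+2·5=30≤31, 1·4+4·5=24≤24, objective 38.
(s,t)=(3,5): 5·3+2·5=25≤31, 1·3+4·5=23≤24, objective 36.
(s,t)=(4,4): 5·4+2·4=28≤31, 1·4+4·4=20≤24, objective 32.
No feasible integer point exceeds 38.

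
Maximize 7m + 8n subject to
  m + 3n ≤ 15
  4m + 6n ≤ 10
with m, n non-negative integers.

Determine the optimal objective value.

15

The continuous relaxation peaks at (2.5, 0) with value 17.50; rounding to a feasible lattice point costs some objective.
(m,n)=(1,1) is feasible, giving 15.
(m,n)=(2,0) is feasible, giving 14.
No feasible integer point exceeds 15.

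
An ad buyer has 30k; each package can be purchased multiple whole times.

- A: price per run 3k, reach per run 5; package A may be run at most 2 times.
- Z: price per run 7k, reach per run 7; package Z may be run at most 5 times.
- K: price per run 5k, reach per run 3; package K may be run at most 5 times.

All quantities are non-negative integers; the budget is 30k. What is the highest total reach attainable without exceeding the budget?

This is a bounded integer knapsack.
A has the best ratio (5/3); taking only A gives at most 2×5 = 10 (stopped by the supply cap of 2).
Mixing does better — 2×A and 3×Z: price 27 ≤ 30, reach 2·5 + 3·7 = 31.

31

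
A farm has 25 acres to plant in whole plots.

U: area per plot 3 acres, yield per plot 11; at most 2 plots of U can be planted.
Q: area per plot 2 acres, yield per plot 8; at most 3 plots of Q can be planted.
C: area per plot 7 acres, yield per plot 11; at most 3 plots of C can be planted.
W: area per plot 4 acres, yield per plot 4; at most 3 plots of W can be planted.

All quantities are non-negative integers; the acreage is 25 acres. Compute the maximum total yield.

2×U, 2×Q, and 2×C: area 24 ≤ 25, yield 2·11 + 2·8 + 2·11 = 60.
2×U, 3×Q, 1×C, and 1×W: area 23 ≤ 25, yield 2·11 + 3·8 + 1·11 + 1·4 = 61.
Best is 61.

61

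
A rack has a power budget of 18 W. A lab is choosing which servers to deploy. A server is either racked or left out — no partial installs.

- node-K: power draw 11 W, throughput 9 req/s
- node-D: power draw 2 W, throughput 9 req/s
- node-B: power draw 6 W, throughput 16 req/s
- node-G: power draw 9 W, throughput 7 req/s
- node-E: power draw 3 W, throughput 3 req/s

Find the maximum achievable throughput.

32

node-D + node-B + node-E: power draw 2 + 6 + 3 = 11 ≤ 18, throughput 9 + 16 + 3 = 28.
node-D + node-B + node-G: power draw 2 + 6 + 9 = 17 ≤ 18, throughput 9 + 16 + 7 = 32.
Best is node-D, node-B, and node-G with total throughput 32.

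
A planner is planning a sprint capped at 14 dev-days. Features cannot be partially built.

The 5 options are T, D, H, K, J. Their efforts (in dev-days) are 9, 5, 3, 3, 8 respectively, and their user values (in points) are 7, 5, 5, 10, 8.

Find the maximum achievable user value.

Treat it as a binary knapsack problem.
Take H, K, and J: effort 3 + 3 + 8 = 14 ≤ 14, user value 5 + 10 + 8 = 23.
No other feasible combination does better.

23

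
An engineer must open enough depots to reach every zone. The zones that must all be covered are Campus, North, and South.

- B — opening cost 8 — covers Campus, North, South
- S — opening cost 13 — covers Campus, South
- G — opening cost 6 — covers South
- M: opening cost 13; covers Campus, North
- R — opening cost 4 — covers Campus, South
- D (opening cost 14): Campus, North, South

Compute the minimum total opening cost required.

This is an integer covering problem.
B alone covers Campus, North, South — every zone.
Total opening cost: 8.

8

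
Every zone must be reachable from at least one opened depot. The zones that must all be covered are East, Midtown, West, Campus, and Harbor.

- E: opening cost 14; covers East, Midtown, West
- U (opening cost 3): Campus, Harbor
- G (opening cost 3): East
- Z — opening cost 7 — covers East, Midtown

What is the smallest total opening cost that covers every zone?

Choose E and U: together they cover East, Midtown, West, Campus, Harbor — every zone.
Total opening cost: 14 + 3 = 17.

17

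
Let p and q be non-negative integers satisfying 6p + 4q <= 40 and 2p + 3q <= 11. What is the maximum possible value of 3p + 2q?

The continuous relaxation peaks at (5.5, 0) with value 16.50; rounding to a feasible lattice point costs some objective.
(p,q)=(5,0): 6·5+4·0=30≤40, 2·5+3·0=10≤11, objective 15.
(p,q)=(4,1): 6·4+4·1=28≤40, 2·4+3·1=11≤11, objective 14.
No feasible integer point exceeds 15.

15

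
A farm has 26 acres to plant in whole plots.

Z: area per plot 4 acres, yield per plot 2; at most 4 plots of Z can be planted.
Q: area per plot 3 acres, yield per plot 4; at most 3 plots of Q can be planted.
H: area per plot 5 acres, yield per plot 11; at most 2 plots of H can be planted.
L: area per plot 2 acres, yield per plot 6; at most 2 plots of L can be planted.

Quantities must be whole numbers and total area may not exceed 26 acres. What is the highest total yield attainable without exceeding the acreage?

46

This is a bounded integer knapsack.
L has the best ratio (6/2); taking only L gives at most 2×6 = 12 (stopped by the supply cap of 2).
Mixing does better — 3×Q, 2×H, and 2×L: area 23 ≤ 26, yield 3·4 + 2·11 + 2·6 = 46.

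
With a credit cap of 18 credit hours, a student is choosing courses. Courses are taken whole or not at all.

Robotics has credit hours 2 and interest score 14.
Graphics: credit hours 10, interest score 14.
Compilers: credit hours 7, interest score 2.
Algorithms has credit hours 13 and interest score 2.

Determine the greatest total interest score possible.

28

Allowing fractional choices, the relaxed optimum would be about 29.7, but courses are indivisible.
Robotics + Graphics: credit hours 2 + 10 = 12 ≤ 18, interest score 14 + 14 = 28.
Robotics + Algorithms: credit hours 2 + 13 = 15 ≤ 18, interest score 14 + 2 = 16.
Robotics + Compilers: credit hours 2 + 7 = 9 ≤ 18, interest score 14 + 2 = 16.
Best is Robotics and Graphics with total interest score 28.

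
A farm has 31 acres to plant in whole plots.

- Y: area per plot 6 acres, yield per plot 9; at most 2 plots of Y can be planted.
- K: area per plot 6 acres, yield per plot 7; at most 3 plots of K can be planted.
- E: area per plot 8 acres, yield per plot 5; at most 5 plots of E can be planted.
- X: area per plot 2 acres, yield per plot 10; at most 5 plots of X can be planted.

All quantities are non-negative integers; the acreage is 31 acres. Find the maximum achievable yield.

2×Y, 1×K, and 5×X: area 28 ≤ 31, yield 2·9 + 1·7 + 5·10 = 75.
1×Y, 2×K, and 5×X: area 28 ≤ 31, yield 1·9 + 2·7 + 5·10 = 73.
Best is 75.

75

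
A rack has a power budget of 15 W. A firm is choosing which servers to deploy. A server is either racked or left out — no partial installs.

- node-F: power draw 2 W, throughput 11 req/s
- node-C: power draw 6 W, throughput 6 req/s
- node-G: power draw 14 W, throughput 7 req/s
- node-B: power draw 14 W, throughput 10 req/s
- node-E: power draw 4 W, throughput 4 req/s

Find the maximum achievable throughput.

Allowing fractional choices, the relaxed optimum would be about 23.1, but servers are indivisible.
node-F + node-C + node-E: power draw 2 + 6 + 4 = 12 ≤ 15, throughput 11 + 6 + 4 = 21.
node-F + node-E: power draw 2 + 4 = 6 ≤ 15, throughput 11 + 4 = 15.
node-F + node-C: power draw 2 + 6 = 8 ≤ 15, throughput 11 + 6 = 17.
Best is node-F, node-C, and node-E with total throughput 21.

21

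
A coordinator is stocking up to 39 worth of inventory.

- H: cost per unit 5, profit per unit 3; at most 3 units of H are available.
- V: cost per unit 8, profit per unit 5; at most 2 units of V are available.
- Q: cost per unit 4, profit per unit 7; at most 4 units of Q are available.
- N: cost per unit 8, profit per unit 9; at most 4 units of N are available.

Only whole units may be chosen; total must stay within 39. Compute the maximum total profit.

49

Take 1×H, 4×Q, and 2×N: cost 37 ≤ 39, profit 1·3 + 4·7 + 2·9 = 49.
Q has the best ratio (7/4) and is taken to its limit of 4; remaining capacity is filled optimally with the others.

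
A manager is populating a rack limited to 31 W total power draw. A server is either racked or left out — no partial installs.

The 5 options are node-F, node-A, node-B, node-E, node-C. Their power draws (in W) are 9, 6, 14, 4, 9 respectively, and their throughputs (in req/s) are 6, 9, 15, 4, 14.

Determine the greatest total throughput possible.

38

node-B + node-E + node-C: power draw 14 + 4 + 9 = 27 ≤ 31, throughput 15 + 4 + 14 = 33.
node-F + node-A + node-E + node-C: power draw 9 + 6 + 4 + 9 = 28 ≤ 31, throughput 6 + 9 + 4 + 14 = 33.
node-A + node-B + node-C: power draw 6 + 14 + 9 = 29 ≤ 31, throughput 9 + 15 + 14 = 38.
Best is node-A, node-B, and node-C with total throughput 38.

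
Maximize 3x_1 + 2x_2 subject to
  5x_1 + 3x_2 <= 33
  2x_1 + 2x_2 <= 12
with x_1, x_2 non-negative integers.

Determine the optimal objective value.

18

(x_1,x_2)=(6,0): 5·6+3·0=30≤33, 2·6+2·0=12≤12, objective 18.
(x_1,x_2)=(5,1): 5·5+3·1=28≤33, 2·5+2·1=12≤12, objective 17.
Maximum is 18 at (x_1,x_2)=(6,0).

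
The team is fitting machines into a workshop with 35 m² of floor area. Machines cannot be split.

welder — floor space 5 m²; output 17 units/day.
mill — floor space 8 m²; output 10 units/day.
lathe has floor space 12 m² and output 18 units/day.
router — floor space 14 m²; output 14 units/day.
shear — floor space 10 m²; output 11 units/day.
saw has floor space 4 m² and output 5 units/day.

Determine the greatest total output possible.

Allowing fractional choices, the relaxed optimum would be about 56.6, but machines are indivisible.
welder + mill + lathe + shear: floor space 5 + 8 + 12 + 10 = 35 ≤ 35, output 17 + 10 + 18 + 11 = 56.
welder + lathe + router + saw: floor space 5 + 12 + 14 + 4 = 35 ≤ 35, output 17 + 18 + 14 + 5 = 54.
Best is welder, mill, lathe, and shear with total output 56.

56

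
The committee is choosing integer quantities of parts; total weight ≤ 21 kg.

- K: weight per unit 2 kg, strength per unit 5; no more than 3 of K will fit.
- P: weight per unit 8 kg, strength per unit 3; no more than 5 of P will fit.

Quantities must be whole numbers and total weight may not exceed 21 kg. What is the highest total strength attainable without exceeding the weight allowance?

18

This is a bounded integer knapsack.
Take 3×K and 1×P: weight 14 ≤ 21, strength 3·5 + 1·3 = 18.
K has the best ratio (5/2) and is taken to its limit of 3; remaining capacity is filled optimally with the others.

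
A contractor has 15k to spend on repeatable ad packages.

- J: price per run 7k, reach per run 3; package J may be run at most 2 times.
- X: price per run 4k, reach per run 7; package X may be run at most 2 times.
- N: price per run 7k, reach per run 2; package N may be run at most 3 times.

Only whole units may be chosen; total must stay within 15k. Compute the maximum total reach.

17

X has the best ratio (7/4); taking only X gives at most 2×7 = 14 (stopped by the supply cap of 2).
Mixing does better — 1×J and 2×X: price 15 ≤ 15, reach 1·3 + 2·7 = 17.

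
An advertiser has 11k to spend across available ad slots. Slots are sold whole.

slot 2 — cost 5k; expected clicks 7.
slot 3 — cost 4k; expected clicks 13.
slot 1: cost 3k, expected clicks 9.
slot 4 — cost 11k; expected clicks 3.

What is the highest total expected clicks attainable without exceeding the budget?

22

This is a 0-1 knapsack instance.
Allowing fractional choices, the relaxed optimum would be about 27.6, but ad slots are indivisible.
slot 2 + slot 1: cost 5 + 3 = 8 ≤ 11, expected clicks 7 + 9 = 16.
slot 3 + slot 1: cost 4 + 3 = 7 ≤ 11, expected clicks 13 + 9 = 22.
slot 2 + slot 3: cost 5 + 4 = 9 ≤ 11, expected clicks 7 + 13 = 20.
Best is slot 3 and slot 1 with total expected clicks 22.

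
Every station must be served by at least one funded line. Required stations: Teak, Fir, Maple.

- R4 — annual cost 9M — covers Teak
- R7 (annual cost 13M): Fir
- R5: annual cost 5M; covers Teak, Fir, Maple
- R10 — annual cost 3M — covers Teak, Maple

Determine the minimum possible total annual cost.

5

R5 alone covers Teak, Fir, Maple — every station.
Total annual cost: 5.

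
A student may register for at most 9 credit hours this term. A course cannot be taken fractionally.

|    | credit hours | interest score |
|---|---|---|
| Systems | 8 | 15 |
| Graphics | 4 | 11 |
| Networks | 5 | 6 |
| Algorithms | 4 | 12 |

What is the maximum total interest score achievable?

Networks + Algorithms: credit hours 5 + 4 = 9 ≤ 9, interest score 6 + 12 = 18.
Graphics + Algorithms: credit hours 4 + 4 = 8 ≤ 9, interest score 11 + 12 = 23.
Best is Graphics and Algorithms with total interest score 23.

23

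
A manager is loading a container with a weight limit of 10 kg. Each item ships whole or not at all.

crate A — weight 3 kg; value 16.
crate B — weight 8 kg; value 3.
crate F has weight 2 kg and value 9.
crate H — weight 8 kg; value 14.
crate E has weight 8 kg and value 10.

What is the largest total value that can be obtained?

25

This is an integer program with binary decision variables.
Allowing fractional choices, the relaxed optimum would be about 33.8, but items are indivisible.
crate A + crate F: weight 3 + 2 = 5 ≤ 10, value 16 + 9 = 25.
crate F + crate H: weight 2 + 8 = 10 ≤ 10, value 9 + 14 = 23.
Best is crate A and crate F with total value 25.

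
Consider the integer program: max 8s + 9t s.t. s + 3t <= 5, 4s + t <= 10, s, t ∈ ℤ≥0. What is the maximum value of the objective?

25

(s,t)=(2,1): 1·2+3·1=5≤5, 4·2+1·1=9≤10, objective 25.
(s,t)=(1,1): 1·1+3·1=4≤5, 4·1+1·1=5≤10, objective 17.
Maximum is 25 at (s,t)=(2,1).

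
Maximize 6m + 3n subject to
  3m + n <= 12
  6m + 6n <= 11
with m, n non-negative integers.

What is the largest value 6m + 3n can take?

Relaxing integrality, the LP optimum is 11.00 at (m,n) = (1.83, 0), which is not an integer point.
(m,n)=(1,0): 3·1+1·0=3≤12, 6·1+6·0=6≤11, objective 6.
(m,n)=(0,1): 3·0+1·1=1≤12, 6·0+6·1=6≤11, objective 3.
(m,n)=(0,0): 3·0+1·0=0≤12, 6·0+6·0=0≤11, objective 0.
The best lattice point is (1,0), giving 6.

6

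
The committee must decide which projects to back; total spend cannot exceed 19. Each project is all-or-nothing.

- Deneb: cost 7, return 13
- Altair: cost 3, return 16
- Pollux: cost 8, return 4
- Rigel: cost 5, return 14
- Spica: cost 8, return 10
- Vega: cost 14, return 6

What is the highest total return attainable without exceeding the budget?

43

Allowing fractional choices, the relaxed optimum would be about 48.0, but projects are indivisible.
Altair + Rigel + Spica: cost 3 + 5 + 8 = 16 ≤ 19, return 16 + 14 + 10 = 40.
Deneb + Altair + Rigel: cost 7 + 3 + 5 = 15 ≤ 19, return 13 + 16 + 14 = 43.
Best is Deneb, Altair, and Rigel with total return 43.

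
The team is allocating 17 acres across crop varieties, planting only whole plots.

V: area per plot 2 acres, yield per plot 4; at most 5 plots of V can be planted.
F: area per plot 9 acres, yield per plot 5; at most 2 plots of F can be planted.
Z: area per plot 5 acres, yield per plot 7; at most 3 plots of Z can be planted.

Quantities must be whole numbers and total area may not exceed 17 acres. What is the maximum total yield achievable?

Take 5×V and 1×Z: area 15 ≤ 17, yield 5·4 + 1·7 = 27.
V has the best ratio (4/2) and is taken to its limit of 5; remaining capacity is filled optimally with the others.

27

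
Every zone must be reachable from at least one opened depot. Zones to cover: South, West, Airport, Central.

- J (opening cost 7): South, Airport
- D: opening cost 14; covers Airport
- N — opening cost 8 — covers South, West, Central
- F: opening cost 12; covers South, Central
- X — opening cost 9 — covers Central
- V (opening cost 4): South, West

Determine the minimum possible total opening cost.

15

Choose J and N: together they cover South, West, Airport, Central — every zone.
Total opening cost: 7 + 8 = 15.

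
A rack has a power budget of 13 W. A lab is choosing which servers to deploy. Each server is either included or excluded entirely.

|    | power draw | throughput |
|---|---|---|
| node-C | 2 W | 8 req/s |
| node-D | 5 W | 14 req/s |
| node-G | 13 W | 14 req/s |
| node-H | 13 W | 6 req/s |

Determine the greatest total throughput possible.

Allowing fractional choices, the relaxed optimum would be about 28.5, but servers are indivisible.
node-D: power draw 5 ≤ 13, throughput 14.
node-C + node-D: power draw 2 + 5 = 7 ≤ 13, throughput 8 + 14 = 22.
Best is node-C and node-D with total throughput 22.

22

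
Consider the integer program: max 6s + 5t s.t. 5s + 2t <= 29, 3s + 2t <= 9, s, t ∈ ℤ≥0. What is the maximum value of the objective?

The continuous relaxation peaks at (0, 4.5) with value 22.50; rounding to a feasible lattice point costs some objective.
(s,t)=(1,3): 5·1+2·3=11≤29, 3·1+2·3=9≤9, objective 21.
(s,t)=(0,4): 5·0+2·4=8≤29, 3·0+2·4=8≤9, objective 20.
The best lattice point is (1,3), giving 21.

21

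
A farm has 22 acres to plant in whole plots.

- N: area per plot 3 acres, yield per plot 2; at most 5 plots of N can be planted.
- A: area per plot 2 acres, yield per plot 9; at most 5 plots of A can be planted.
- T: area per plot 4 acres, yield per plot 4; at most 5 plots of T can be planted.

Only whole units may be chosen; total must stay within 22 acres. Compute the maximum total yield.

57

This is a bounded integer knapsack.
1×N, 5×A, and 2×T: area 21 ≤ 22, yield 1·2 + 5·9 + 2·4 = 55.
5×A and 3×T: area 22 ≤ 22, yield 5·9 + 3·4 = 57.
Best is 57.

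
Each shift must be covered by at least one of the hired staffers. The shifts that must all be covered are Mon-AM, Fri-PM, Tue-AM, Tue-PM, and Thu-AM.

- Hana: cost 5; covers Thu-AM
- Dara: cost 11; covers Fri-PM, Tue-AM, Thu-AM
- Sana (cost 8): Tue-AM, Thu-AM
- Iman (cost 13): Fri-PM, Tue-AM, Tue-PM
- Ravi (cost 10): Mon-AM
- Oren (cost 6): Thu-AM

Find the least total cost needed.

The greedy cost-per-new-shift heuristic would pick Dara, Ravi, and Iman for 34, but a cheaper cover exists.
Choose Hana, Iman, and Ravi: together they cover Mon-AM, Fri-PM, Tue-AM, Tue-PM, Thu-AM — every shift.
Total cost: 5 + 13 + 10 = 28.
No cover costs less than 28.

28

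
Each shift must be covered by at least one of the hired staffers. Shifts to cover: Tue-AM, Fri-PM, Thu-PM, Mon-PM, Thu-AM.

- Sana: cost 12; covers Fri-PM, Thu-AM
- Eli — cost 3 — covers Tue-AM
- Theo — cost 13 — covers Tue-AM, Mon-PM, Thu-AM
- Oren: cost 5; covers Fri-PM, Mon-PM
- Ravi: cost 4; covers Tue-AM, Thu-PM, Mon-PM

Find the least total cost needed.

The greedy cost-per-new-shift heuristic would pick Ravi, Oren, and Sana for 21, but a cheaper cover exists.
Choose Sana and Ravi: together they cover Tue-AM, Fri-PM, Thu-PM, Mon-PM, Thu-AM — every shift.
Total cost: 12 + 4 = 16.
No cover costs less than 16.

16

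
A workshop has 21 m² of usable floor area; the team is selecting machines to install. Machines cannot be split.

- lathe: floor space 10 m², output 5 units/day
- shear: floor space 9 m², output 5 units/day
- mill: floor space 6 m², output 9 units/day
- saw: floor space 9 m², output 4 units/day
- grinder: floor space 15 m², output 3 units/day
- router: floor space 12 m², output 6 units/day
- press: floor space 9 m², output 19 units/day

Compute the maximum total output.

Take mill and press: floor space 6 + 9 = 15 ≤ 21, output 9 + 19 = 28.
No other feasible combination does better.

28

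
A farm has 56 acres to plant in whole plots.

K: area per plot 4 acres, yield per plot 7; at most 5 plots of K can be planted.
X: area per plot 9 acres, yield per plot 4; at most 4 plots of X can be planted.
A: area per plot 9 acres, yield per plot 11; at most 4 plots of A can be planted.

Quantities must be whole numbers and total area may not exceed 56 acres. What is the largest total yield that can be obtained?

Take 5×K and 4×A: area 56 ≤ 56, yield 5·7 + 4·11 = 79.
K has the best ratio (7/4) and is taken to its limit of 5; remaining capacity is filled optimally with the others.

79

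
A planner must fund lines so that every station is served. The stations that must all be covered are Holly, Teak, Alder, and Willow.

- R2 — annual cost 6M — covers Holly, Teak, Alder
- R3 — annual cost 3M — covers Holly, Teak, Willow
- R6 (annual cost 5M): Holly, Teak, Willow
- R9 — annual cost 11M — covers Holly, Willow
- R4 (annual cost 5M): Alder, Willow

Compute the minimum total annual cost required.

Choose R3 and R4: together they cover Holly, Teak, Alder, Willow — every station.
Total annual cost: 3 + 5 = 8.

8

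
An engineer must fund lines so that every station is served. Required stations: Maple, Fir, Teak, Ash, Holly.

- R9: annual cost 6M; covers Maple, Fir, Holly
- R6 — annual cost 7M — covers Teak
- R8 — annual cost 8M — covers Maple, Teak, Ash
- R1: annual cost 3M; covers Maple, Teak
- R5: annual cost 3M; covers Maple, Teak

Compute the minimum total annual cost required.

The greedy cost-per-new-station heuristic would pick R1, R9, and R8 for 17, but a cheaper cover exists.
Choose R9 and R8: together they cover Maple, Fir, Teak, Ash, Holly — every station.
Total annual cost: 6 + 8 = 14.
No cover costs less than 14.

14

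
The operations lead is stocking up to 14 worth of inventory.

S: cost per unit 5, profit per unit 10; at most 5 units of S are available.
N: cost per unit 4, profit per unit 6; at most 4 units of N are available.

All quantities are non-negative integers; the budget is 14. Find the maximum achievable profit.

26

Take 2×S and 1×N: cost 14 ≤ 14, profit 2·10 + 1·6 = 26.
No other integer combination yields more.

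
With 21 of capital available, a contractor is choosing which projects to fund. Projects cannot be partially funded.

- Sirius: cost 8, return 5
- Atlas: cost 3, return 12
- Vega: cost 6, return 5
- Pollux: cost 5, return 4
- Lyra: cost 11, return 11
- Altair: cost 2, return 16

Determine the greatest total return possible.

43

Take Atlas, Pollux, Lyra, and Altair: cost 3 + 5 + 11 + 2 = 21 ≤ 21, return 12 + 4 + 11 + 16 = 43.
No other feasible combination does better.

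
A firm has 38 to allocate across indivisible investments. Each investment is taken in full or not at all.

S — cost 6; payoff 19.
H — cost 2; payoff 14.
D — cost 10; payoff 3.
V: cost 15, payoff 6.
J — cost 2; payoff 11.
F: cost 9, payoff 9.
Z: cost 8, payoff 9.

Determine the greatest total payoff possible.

This is an integer program with binary decision variables.
S + H + J + F + Z: cost 6 + 2 + 2 + 9 + 8 = 27 ≤ 38, payoff 19 + 14 + 11 + 9 + 9 = 62.
S + H + D + J + F + Z: cost 6 + 2 + 10 + 2 + 9 + 8 = 37 ≤ 38, payoff 19 + 14 + 3 + 11 + 9 + 9 = 65.
Best is S, H, D, J, F, and Z with total payoff 65.

65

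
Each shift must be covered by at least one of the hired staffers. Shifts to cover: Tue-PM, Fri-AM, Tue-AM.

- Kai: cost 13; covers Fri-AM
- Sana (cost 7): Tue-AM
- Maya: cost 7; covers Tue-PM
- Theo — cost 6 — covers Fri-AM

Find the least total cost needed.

This is an integer covering problem.
Choose Sana, Maya, and Theo: together they cover Tue-PM, Fri-AM, Tue-AM — every shift.
Total cost: 7 + 7 + 6 = 20.
No cover costs less than 20.

20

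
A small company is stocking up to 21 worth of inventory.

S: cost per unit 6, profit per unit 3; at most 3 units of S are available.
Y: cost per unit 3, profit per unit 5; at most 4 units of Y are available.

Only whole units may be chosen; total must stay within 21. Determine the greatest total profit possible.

23

Take 1×S and 4×Y: cost 18 ≤ 21, profit 1·3 + 4·5 = 23.
Y has the best ratio (5/3) and is taken to its limit of 4; remaining capacity is filled optimally with the others.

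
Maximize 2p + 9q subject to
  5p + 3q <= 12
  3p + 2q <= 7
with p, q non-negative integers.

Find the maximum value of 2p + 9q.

The continuous relaxation peaks at (0, 3.5) with value 31.50; rounding to a feasible lattice point costs some objective.
(p,q)=(0,3): 5·0+3·3=9≤12, 3·0+2·3=6≤7, objective 27.
(p,q)=(1,2): 5·1+3·2=11≤12, 3·1+2·2=7≤7, objective 20.
(p,q)=(0,2): 5·0+3·2=6≤12, 3·0+2·2=4≤7, objective 18.
No feasible integer point exceeds 27.

27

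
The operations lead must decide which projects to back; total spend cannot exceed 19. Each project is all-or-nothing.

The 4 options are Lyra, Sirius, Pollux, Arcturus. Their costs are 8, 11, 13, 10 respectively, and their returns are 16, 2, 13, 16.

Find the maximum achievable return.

Allowing fractional choices, the relaxed optimum would be about 33.0, but projects are indivisible.
Lyra + Sirius: cost 8 + 11 = 19 ≤ 19, return 16 + 2 = 18.
Lyra + Arcturus: cost 8 + 10 = 18 ≤ 19, return 16 + 16 = 32.
Best is Lyra and Arcturus with total return 32.

32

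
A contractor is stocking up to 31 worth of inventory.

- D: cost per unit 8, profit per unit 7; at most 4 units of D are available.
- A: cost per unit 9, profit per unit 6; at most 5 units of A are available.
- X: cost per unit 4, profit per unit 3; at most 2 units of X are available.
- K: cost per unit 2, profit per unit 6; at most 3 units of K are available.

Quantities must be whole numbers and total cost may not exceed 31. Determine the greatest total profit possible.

39

Take 3×D and 3×K: cost 30 ≤ 31, profit 3·7 + 3·6 = 39.
K has the best ratio (6/2) and is taken to its limit of 3; remaining capacity is filled optimally with the others.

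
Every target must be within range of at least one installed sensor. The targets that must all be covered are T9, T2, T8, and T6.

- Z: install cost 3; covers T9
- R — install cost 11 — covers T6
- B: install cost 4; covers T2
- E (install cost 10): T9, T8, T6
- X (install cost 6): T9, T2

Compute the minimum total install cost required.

This is a weighted set-cover instance.
The greedy cost-per-new-target heuristic would pick Z, B, and E for 17, but a cheaper cover exists.
Choose B and E: together they cover T9, T2, T8, T6 — every target.
Total install cost: 4 + 10 = 14.
No cover costs less than 14.

14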